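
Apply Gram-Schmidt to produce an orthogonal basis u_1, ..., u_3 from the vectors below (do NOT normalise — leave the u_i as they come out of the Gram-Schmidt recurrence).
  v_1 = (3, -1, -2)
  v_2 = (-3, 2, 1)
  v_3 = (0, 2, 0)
Orthogonal basis:
  u_1 = (3, -1, -2)
  u_2 = (-3/14, 15/14, -6/7)
  u_3 = (2/3, 2/3, 2/3)

Apply the Gram-Schmidt recurrence
  u_1 = v_1
  u_i = v_i − Σ_{j<i} ((v_i · u_j) / (u_j · u_j)) · u_j.

Step by step this gives:
  u_1 = (3, -1, -2)
  u_2 = (-3/14, 15/14, -6/7)
  u_3 = (2/3, 2/3, 2/3)

Orthogonality check:
  u_2 · u_1 = 0 (should be 0)
  u_3 · u_1 = 0 (should be 0)
  u_3 · u_2 = 0 (should be 0)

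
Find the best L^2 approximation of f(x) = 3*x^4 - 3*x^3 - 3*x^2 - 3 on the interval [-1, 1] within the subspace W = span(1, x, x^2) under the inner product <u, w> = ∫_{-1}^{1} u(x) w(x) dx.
g(x) = -3*x^2/7 - 9*x/5 - 114/35

The best approximation g ∈ W is the orthogonal projection of f onto W. Writing g = a_0 + a_1 x + a_2 x^2, the coefficients solve the normal equations G · a = b where
  G_{ij} = <φ_i, φ_j> and b_i = <f, φ_i>, with φ_0 = 1, φ_1 = x, φ_2 = x^2.
G =
  [2, 0, 2/3]
  [0, 2/3, 0]
  [2/3, 0, 2/5],
b = (-34/5, -6/5, -82/35).
Solving gives a_0 = -114/35, a_1 = -9/5, a_2 = -3/7, so
  g(x) = -3*x^2/7 - 9*x/5 - 114/35.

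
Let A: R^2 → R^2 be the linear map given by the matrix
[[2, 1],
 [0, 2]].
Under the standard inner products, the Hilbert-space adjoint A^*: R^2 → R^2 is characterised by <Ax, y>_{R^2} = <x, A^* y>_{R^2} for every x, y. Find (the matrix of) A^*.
A^* = A^T =
[[2, 0],
 [1, 2]]

For real matrices with standard dot products, the defining identity <Ax, y> = <x, A^* y> gives (Ax)^T y = x^T (A^*) y, i.e. x^T A^T y = x^T (A^*) y. Since this holds for all x, y, we must have A^* = A^T. Therefore
A^* =
[[2, 0],
 [1, 2]].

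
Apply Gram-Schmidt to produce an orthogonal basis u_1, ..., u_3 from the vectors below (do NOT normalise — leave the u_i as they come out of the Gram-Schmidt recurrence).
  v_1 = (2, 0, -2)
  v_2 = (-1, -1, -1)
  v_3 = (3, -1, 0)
Orthogonal basis:
  u_1 = (2, 0, -2)
  u_2 = (-1, -1, -1)
  u_3 = (5/6, -5/3, 5/6)

Apply the Gram-Schmidt recurrence
  u_1 = v_1
  u_i = v_i − Σ_{j<i} ((v_i · u_j) / (u_j · u_j)) · u_j.

Step by step this gives:
  u_1 = (2, 0, -2)
  u_2 = (-1, -1, -1)
  u_3 = (5/6, -5/3, 5/6)

Orthogonality check:
  u_2 · u_1 = 0 (should be 0)
  u_3 · u_1 = 0 (should be 0)
  u_3 · u_2 = 0 (should be 0)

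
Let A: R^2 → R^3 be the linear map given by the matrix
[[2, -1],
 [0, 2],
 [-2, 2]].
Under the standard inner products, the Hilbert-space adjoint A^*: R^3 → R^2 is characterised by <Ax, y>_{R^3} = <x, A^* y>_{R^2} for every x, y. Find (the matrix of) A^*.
A^* = A^T =
[[2, 0, -2],
 [-1, 2, 2]]

For real matrices with standard dot products, the defining identity <Ax, y> = <x, A^* y> gives (Ax)^T y = x^T (A^*) y, i.e. x^T A^T y = x^T (A^*) y. Since this holds for all x, y, we must have A^* = A^T. Therefore
A^* =
[[2, 0, -2],
 [-1, 2, 2]].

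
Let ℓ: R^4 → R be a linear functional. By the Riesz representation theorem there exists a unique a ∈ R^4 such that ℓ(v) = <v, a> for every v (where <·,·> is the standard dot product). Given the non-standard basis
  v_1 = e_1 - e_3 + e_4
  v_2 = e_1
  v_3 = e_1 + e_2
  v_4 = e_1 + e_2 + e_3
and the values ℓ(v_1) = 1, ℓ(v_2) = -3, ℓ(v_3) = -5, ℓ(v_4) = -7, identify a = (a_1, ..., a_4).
a = (-3, -2, -2, 2)

Write a = (a_1, ..., a_4) in the standard basis. For each basis vector v_i, ℓ(v_i) = <v_i, a> is a linear equation in the a_j's. Collect the n equations into a matrix system V a = ℓ, where row i of V is v_i (expressed in the standard basis). Since V is invertible (lower-triangular with 1s on the diagonal, up to permutation), solve by back-substitution:
  V =
[[1, 0, -1, 1],
 [1, 0, 0, 0],
 [1, 1, 0, 0],
 [1, 1, 1, 0]]
  V a = (1, -3, -5, -7)
Solving gives a = (-3, -2, -2, 2).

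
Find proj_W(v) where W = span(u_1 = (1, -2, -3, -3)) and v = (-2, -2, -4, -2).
proj_W(v) = (20/23, -40/23, -60/23, -60/23)

Set up U = [u_1 | ... | u_1] ∈ R^(4×1). The projector onto W = col(U) is P = U (U^T U)^(-1) U^T.
Compute U^T U =
  [23],
and U^T v = (20).
Solve U^T U · c = U^T v for the coefficients: c = (20/23). The projection is proj_W(v) = U c.
Check: (v - proj_W(v)) · u_1 = 0  (should be 0).
Result: proj_W(v) = (20/23, -40/23, -60/23, -60/23).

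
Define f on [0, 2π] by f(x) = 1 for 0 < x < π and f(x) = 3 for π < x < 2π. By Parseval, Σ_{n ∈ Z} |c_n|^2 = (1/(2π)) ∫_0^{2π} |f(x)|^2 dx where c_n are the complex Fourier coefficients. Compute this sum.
Σ |c_n|^2 = 5

Parseval equates the L^2 energy of f (normalised by 1/(2π)) with the ℓ^2 sum of its Fourier coefficients: (1/(2π)) ∫_0^{2π} |f|^2 = Σ |c_n|^2.
Compute the left side: (1/(2π)) [∫_0^π 1^2 dx + ∫_π^{2π} 3^2 dx] = (1/(2π)) · (1π + 9π) = (1 + 9)/2 = 5.
So Σ_{n ∈ Z} |c_n|^2 = 5.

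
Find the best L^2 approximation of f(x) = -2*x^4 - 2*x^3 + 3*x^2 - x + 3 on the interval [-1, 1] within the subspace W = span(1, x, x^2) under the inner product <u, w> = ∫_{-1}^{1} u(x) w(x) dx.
g(x) = 9*x^2/7 - 11*x/5 + 111/35

The best approximation g ∈ W is the orthogonal projection of f onto W. Writing g = a_0 + a_1 x + a_2 x^2, the coefficients solve the normal equations G · a = b where
  G_{ij} = <φ_i, φ_j> and b_i = <f, φ_i>, with φ_0 = 1, φ_1 = x, φ_2 = x^2.
G =
  [2, 0, 2/3]
  [0, 2/3, 0]
  [2/3, 0, 2/5],
b = (36/5, -22/15, 92/35).
Solving gives a_0 = 111/35, a_1 = -11/5, a_2 = 9/7, so
  g(x) = 9*x^2/7 - 11*x/5 + 111/35.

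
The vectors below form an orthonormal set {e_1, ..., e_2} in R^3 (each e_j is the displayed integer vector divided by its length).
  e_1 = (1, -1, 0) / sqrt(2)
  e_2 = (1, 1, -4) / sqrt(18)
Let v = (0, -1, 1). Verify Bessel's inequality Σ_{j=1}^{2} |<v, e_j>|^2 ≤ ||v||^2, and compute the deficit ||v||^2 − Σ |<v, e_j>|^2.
Σ |<v, e_j>|^2 = 17/9; ||v||^2 = 2; deficit = 1/9

Write each e_j = u_j / sqrt(<u_j, u_j>) where u_j is the displayed integer vector. Then <v, e_j> = <v, u_j> / sqrt(<u_j, u_j>), so |<v, e_j>|^2 = <v, u_j>^2 / <u_j, u_j>.
Coefficients: <v, e_1> = 1/sqrt(2), <v, e_2> = -5/sqrt(18).
Square and sum: Σ |<v, e_j>|^2 = 17/9.
Compute ||v||^2 = v·v = 2.
Deficit = 2 − 17/9 = 1/9 ≥ 0, confirming Bessel's inequality. (The deficit equals ||v − Σ <v,e_j> e_j||^2, the squared distance from v to span{e_j}.)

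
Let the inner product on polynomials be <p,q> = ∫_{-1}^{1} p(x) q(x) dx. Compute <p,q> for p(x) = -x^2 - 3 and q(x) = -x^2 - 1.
<p,q> = 136/15

Expand the product: p(x)·q(x) = x^4 + 4*x^2 + 3.
∫_{-1}^{1} of each monomial x^k gives [2/(k+1) if k even, 0 if k odd]. Integrating term-by-term (or equivalently evaluating the antiderivative F(x) = x^5/5 + 4*x^3/3 + 3*x at the endpoints):
  F(1) − F(−1) = 68/15 − (-68/15) = 136/15.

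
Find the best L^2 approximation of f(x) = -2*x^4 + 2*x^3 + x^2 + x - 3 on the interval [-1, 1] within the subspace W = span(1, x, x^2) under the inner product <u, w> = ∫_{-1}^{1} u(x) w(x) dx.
g(x) = -5*x^2/7 + 11*x/5 - 99/35

The best approximation g ∈ W is the orthogonal projection of f onto W. Writing g = a_0 + a_1 x + a_2 x^2, the coefficients solve the normal equations G · a = b where
  G_{ij} = <φ_i, φ_j> and b_i = <f, φ_i>, with φ_0 = 1, φ_1 = x, φ_2 = x^2.
G =
  [2, 0, 2/3]
  [0, 2/3, 0]
  [2/3, 0, 2/5],
b = (-92/15, 22/15, -76/35).
Solving gives a_0 = -99/35, a_1 = 11/5, a_2 = -5/7, so
  g(x) = -5*x^2/7 + 11*x/5 - 99/35.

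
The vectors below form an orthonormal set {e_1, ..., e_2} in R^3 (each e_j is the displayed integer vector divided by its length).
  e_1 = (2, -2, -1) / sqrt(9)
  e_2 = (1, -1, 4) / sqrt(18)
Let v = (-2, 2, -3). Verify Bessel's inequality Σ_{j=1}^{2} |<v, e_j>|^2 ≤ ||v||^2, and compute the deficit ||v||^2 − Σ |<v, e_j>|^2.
Σ |<v, e_j>|^2 = 17; ||v||^2 = 17; deficit = 0

Write each e_j = u_j / sqrt(<u_j, u_j>) where u_j is the displayed integer vector. Then <v, e_j> = <v, u_j> / sqrt(<u_j, u_j>), so |<v, e_j>|^2 = <v, u_j>^2 / <u_j, u_j>.
Coefficients: <v, e_1> = -5/sqrt(9), <v, e_2> = -16/sqrt(18).
Square and sum: Σ |<v, e_j>|^2 = 17.
Compute ||v||^2 = v·v = 17.
Deficit = 17 − 17 = 0 ≥ 0, confirming Bessel's inequality. (The deficit equals ||v − Σ <v,e_j> e_j||^2, the squared distance from v to span{e_j}.)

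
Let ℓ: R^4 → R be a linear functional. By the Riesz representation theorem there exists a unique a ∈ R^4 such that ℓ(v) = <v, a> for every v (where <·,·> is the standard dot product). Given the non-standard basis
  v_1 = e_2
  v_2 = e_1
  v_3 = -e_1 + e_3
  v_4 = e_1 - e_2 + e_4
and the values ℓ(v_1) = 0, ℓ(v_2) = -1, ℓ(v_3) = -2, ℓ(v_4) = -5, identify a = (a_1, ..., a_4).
a = (-1, 0, -3, -4)

Write a = (a_1, ..., a_4) in the standard basis. For each basis vector v_i, ℓ(v_i) = <v_i, a> is a linear equation in the a_j's. Collect the n equations into a matrix system V a = ℓ, where row i of V is v_i (expressed in the standard basis). Since V is invertible (lower-triangular with 1s on the diagonal, up to permutation), solve by back-substitution:
  V =
[[0, 1, 0, 0],
 [1, 0, 0, 0],
 [-1, 0, 1, 0],
 [1, -1, 0, 1]]
  V a = (0, -1, -2, -5)
Solving gives a = (-1, 0, -3, -4).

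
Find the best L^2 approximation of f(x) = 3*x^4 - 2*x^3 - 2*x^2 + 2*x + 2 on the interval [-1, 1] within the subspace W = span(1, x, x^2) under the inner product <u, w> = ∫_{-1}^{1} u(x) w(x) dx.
g(x) = 4*x^2/7 + 4*x/5 + 61/35

The best approximation g ∈ W is the orthogonal projection of f onto W. Writing g = a_0 + a_1 x + a_2 x^2, the coefficients solve the normal equations G · a = b where
  G_{ij} = <φ_i, φ_j> and b_i = <f, φ_i>, with φ_0 = 1, φ_1 = x, φ_2 = x^2.
G =
  [2, 0, 2/3]
  [0, 2/3, 0]
  [2/3, 0, 2/5],
b = (58/15, 8/15, 146/105).
Solving gives a_0 = 61/35, a_1 = 4/5, a_2 = 4/7, so
  g(x) = 4*x^2/7 + 4*x/5 + 61/35.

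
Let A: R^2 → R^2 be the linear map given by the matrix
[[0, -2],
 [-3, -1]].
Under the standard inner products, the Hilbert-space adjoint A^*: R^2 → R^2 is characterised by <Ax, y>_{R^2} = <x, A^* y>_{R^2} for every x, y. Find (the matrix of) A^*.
A^* = A^T =
[[0, -3],
 [-2, -1]]

For real matrices with standard dot products, the defining identity <Ax, y> = <x, A^* y> gives (Ax)^T y = x^T (A^*) y, i.e. x^T A^T y = x^T (A^*) y. Since this holds for all x, y, we must have A^* = A^T. Therefore
A^* =
[[0, -3],
 [-2, -1]].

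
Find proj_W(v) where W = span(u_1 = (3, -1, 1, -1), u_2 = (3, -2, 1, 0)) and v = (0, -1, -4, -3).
proj_W(v) = (0, 1, 0, -1)

Set up U = [u_1 | ... | u_2] ∈ R^(4×2). The projector onto W = col(U) is P = U (U^T U)^(-1) U^T.
Compute U^T U =
  [12, 12]
  [12, 14],
and U^T v = (0, -2).
Solve U^T U · c = U^T v for the coefficients: c = (1, -1). The projection is proj_W(v) = U c.
Check: (v - proj_W(v)) · u_1 = 0  (should be 0).
Check: (v - proj_W(v)) · u_2 = 0  (should be 0).
Result: proj_W(v) = (0, 1, 0, -1).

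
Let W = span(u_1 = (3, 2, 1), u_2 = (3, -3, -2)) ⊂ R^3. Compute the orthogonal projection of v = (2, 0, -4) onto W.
proj_W(v) = (672/307, -522/307, -358/307)

Set up U = [u_1 | ... | u_2] ∈ R^(3×2). The projector onto W = col(U) is P = U (U^T U)^(-1) U^T.
Compute U^T U =
  [14, 1]
  [1, 22],
and U^T v = (2, 14).
Solve U^T U · c = U^T v for the coefficients: c = (30/307, 194/307). The projection is proj_W(v) = U c.
Check: (v - proj_W(v)) · u_1 = 0  (should be 0).
Check: (v - proj_W(v)) · u_2 = 0  (should be 0).
Result: proj_W(v) = (672/307, -522/307, -358/307).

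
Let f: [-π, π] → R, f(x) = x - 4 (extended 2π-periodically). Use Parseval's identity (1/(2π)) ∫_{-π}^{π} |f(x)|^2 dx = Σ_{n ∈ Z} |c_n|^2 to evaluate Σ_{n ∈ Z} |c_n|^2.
Σ |c_n|^2 = π^2/3 + 16

Expand and integrate term by term over [-π, π]:
  ∫ (x)^2 dx = 1·(2π^3/3); ∫ 2·1·(-4)·x dx = 0 (odd integrand); ∫ (-4)^2 dx = 16·2π.
So (1/(2π)) ∫_{-π}^{π} (x - 4)^2 dx = 1π^2/3 + 16 = π^2/3 + 16.
Parseval ⇒ Σ |c_n|^2 = π^2/3 + 16.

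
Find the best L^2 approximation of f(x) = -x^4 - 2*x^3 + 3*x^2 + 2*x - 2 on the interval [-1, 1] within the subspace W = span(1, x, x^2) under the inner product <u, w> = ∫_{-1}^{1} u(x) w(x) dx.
g(x) = 15*x^2/7 + 4*x/5 - 67/35

The best approximation g ∈ W is the orthogonal projection of f onto W. Writing g = a_0 + a_1 x + a_2 x^2, the coefficients solve the normal equations G · a = b where
  G_{ij} = <φ_i, φ_j> and b_i = <f, φ_i>, with φ_0 = 1, φ_1 = x, φ_2 = x^2.
G =
  [2, 0, 2/3]
  [0, 2/3, 0]
  [2/3, 0, 2/5],
b = (-12/5, 8/15, -44/105).
Solving gives a_0 = -67/35, a_1 = 4/5, a_2 = 15/7, so
  g(x) = 15*x^2/7 + 4*x/5 - 67/35.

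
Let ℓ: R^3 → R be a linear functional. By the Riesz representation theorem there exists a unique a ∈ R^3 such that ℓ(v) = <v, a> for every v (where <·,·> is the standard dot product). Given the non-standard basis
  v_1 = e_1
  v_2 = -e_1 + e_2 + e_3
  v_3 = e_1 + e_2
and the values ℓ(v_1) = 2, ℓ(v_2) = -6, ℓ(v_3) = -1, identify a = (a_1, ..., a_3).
a = (2, -3, -1)

Write a = (a_1, ..., a_3) in the standard basis. For each basis vector v_i, ℓ(v_i) = <v_i, a> is a linear equation in the a_j's. Collect the n equations into a matrix system V a = ℓ, where row i of V is v_i (expressed in the standard basis). Since V is invertible (lower-triangular with 1s on the diagonal, up to permutation), solve by back-substitution:
  V =
[[1, 0, 0],
 [-1, 1, 1],
 [1, 1, 0]]
  V a = (2, -6, -1)
Solving gives a = (2, -3, -1).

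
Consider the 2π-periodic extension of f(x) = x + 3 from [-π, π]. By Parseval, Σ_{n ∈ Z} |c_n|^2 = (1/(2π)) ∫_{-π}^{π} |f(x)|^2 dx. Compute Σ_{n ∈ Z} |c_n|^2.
Σ |c_n|^2 = π^2/3 + 9

Expand and integrate term by term over [-π, π]:
  ∫ (x)^2 dx = 1·(2π^3/3); ∫ 2·1·(3)·x dx = 0 (odd integrand); ∫ 3^2 dx = 9·2π.
So (1/(2π)) ∫_{-π}^{π} (x + 3)^2 dx = 1π^2/3 + 9 = π^2/3 + 9.
Parseval ⇒ Σ |c_n|^2 = π^2/3 + 9.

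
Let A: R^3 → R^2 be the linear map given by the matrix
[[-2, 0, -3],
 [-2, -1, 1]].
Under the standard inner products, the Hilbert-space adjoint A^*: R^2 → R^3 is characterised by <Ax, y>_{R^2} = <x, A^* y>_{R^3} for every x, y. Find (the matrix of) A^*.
A^* = A^T =
[[-2, -2],
 [0, -1],
 [-3, 1]]

For real matrices with standard dot products, the defining identity <Ax, y> = <x, A^* y> gives (Ax)^T y = x^T (A^*) y, i.e. x^T A^T y = x^T (A^*) y. Since this holds for all x, y, we must have A^* = A^T. Therefore
A^* =
[[-2, -2],
 [0, -1],
 [-3, 1]].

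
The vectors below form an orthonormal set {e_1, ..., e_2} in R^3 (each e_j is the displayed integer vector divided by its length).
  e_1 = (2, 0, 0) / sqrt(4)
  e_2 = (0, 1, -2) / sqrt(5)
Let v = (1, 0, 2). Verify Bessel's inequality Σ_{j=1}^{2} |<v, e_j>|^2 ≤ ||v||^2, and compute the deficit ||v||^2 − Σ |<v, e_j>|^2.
Σ |<v, e_j>|^2 = 21/5; ||v||^2 = 5; deficit = 4/5

Write each e_j = u_j / sqrt(<u_j, u_j>) where u_j is the displayed integer vector. Then <v, e_j> = <v, u_j> / sqrt(<u_j, u_j>), so |<v, e_j>|^2 = <v, u_j>^2 / <u_j, u_j>.
Coefficients: <v, e_1> = 2/sqrt(4), <v, e_2> = -4/sqrt(5).
Square and sum: Σ |<v, e_j>|^2 = 21/5.
Compute ||v||^2 = v·v = 5.
Deficit = 5 − 21/5 = 4/5 ≥ 0, confirming Bessel's inequality. (The deficit equals ||v − Σ <v,e_j> e_j||^2, the squared distance from v to span{e_j}.)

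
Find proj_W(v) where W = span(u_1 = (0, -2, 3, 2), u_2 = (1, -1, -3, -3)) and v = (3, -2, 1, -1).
proj_W(v) = (50/57, -160/57, 5/19, -40/57)

Set up U = [u_1 | ... | u_2] ∈ R^(4×2). The projector onto W = col(U) is P = U (U^T U)^(-1) U^T.
Compute U^T U =
  [17, -13]
  [-13, 20],
and U^T v = (5, 5).
Solve U^T U · c = U^T v for the coefficients: c = (55/57, 50/57). The projection is proj_W(v) = U c.
Check: (v - proj_W(v)) · u_1 = 0  (should be 0).
Check: (v - proj_W(v)) · u_2 = 0  (should be 0).
Result: proj_W(v) = (50/57, -160/57, 5/19, -40/57).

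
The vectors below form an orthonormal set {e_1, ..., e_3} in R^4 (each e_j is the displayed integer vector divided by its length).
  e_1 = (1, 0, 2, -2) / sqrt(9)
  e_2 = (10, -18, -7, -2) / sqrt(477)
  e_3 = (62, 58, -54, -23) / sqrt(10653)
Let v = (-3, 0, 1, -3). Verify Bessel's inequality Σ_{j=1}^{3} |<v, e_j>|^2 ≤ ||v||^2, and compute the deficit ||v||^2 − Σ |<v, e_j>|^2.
Σ |<v, e_j>|^2 = 505/67; ||v||^2 = 19; deficit = 768/67

Write each e_j = u_j / sqrt(<u_j, u_j>) where u_j is the displayed integer vector. Then <v, e_j> = <v, u_j> / sqrt(<u_j, u_j>), so |<v, e_j>|^2 = <v, u_j>^2 / <u_j, u_j>.
Coefficients: <v, e_1> = 5/sqrt(9), <v, e_2> = -31/sqrt(477), <v, e_3> = -171/sqrt(10653).
Square and sum: Σ |<v, e_j>|^2 = 505/67.
Compute ||v||^2 = v·v = 19.
Deficit = 19 − 505/67 = 768/67 ≥ 0, confirming Bessel's inequality. (The deficit equals ||v − Σ <v,e_j> e_j||^2, the squared distance from v to span{e_j}.)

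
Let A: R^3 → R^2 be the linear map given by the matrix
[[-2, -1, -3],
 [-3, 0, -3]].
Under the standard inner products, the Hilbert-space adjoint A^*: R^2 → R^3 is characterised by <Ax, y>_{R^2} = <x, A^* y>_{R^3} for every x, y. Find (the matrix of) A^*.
A^* = A^T =
[[-2, -3],
 [-1, 0],
 [-3, -3]]

For real matrices with standard dot products, the defining identity <Ax, y> = <x, A^* y> gives (Ax)^T y = x^T (A^*) y, i.e. x^T A^T y = x^T (A^*) y. Since this holds for all x, y, we must have A^* = A^T. Therefore
A^* =
[[-2, -3],
 [-1, 0],
 [-3, -3]].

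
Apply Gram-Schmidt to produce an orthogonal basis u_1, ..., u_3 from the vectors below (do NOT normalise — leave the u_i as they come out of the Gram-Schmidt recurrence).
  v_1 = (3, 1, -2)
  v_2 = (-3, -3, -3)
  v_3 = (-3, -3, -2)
Orthogonal basis:
  u_1 = (3, 1, -2)
  u_2 = (-12/7, -18/7, -27/7)
  u_3 = (3/19, -5/19, 2/19)

Apply the Gram-Schmidt recurrence
  u_1 = v_1
  u_i = v_i − Σ_{j<i} ((v_i · u_j) / (u_j · u_j)) · u_j.

Step by step this gives:
  u_1 = (3, 1, -2)
  u_2 = (-12/7, -18/7, -27/7)
  u_3 = (3/19, -5/19, 2/19)

Orthogonality check:
  u_2 · u_1 = 0 (should be 0)
  u_3 · u_1 = 0 (should be 0)
  u_3 · u_2 = 0 (should be 0)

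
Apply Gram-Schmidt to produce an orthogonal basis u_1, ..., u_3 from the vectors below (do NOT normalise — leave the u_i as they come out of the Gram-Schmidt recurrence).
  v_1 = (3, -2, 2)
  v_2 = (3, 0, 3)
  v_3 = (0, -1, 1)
Orthogonal basis:
  u_1 = (3, -2, 2)
  u_2 = (6/17, 30/17, 21/17)
  u_3 = (-2/3, -1/3, 2/3)

Apply the Gram-Schmidt recurrence
  u_1 = v_1
  u_i = v_i − Σ_{j<i} ((v_i · u_j) / (u_j · u_j)) · u_j.

Step by step this gives:
  u_1 = (3, -2, 2)
  u_2 = (6/17, 30/17, 21/17)
  u_3 = (-2/3, -1/3, 2/3)

Orthogonality check:
  u_2 · u_1 = 0 (should be 0)
  u_3 · u_1 = 0 (should be 0)
  u_3 · u_2 = 0 (should be 0)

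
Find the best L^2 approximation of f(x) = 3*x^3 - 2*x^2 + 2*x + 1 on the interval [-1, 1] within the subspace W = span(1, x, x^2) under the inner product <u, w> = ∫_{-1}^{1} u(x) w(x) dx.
g(x) = -2*x^2 + 19*x/5 + 1

The best approximation g ∈ W is the orthogonal projection of f onto W. Writing g = a_0 + a_1 x + a_2 x^2, the coefficients solve the normal equations G · a = b where
  G_{ij} = <φ_i, φ_j> and b_i = <f, φ_i>, with φ_0 = 1, φ_1 = x, φ_2 = x^2.
G =
  [2, 0, 2/3]
  [0, 2/3, 0]
  [2/3, 0, 2/5],
b = (2/3, 38/15, -2/15).
Solving gives a_0 = 1, a_1 = 19/5, a_2 = -2, so
  g(x) = -2*x^2 + 19*x/5 + 1.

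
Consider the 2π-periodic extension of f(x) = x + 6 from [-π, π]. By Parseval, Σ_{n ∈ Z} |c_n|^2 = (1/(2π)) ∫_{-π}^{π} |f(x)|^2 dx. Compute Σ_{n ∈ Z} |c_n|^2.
Σ |c_n|^2 = π^2/3 + 36

Expand and integrate term by term over [-π, π]:
  ∫ (x)^2 dx = 1·(2π^3/3); ∫ 2·1·(6)·x dx = 0 (odd integrand); ∫ 6^2 dx = 36·2π.
So (1/(2π)) ∫_{-π}^{π} (x + 6)^2 dx = 1π^2/3 + 36 = π^2/3 + 36.
Parseval ⇒ Σ |c_n|^2 = π^2/3 + 36.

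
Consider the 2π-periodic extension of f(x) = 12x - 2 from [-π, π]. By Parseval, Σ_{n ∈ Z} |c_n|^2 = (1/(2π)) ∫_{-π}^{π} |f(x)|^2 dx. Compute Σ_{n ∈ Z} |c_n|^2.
Σ |c_n|^2 = 48π^2 + 4

Expand and integrate term by term over [-π, π]:
  ∫ (12x)^2 dx = 144·(2π^3/3); ∫ 2·12·(-2)·x dx = 0 (odd integrand); ∫ (-2)^2 dx = 4·2π.
So (1/(2π)) ∫_{-π}^{π} (12x - 2)^2 dx = 144π^2/3 + 4 = 48π^2 + 4.
Parseval ⇒ Σ |c_n|^2 = 48π^2 + 4.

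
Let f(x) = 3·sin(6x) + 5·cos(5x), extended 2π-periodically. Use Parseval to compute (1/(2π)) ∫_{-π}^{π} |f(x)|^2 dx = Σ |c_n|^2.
Σ |c_n|^2 = 17

Expand |f|^2 and use orthogonality of {sin(nx), cos(mx)} on [-π, π]:
  ∫_{-π}^{π} sin(nx)^2 dx = π, ∫ cos(mx)^2 dx = π, and cross terms integrate to 0.
So ∫_{-π}^{π} f(x)^2 dx = 3^2 · π + 5^2 · π = (9 + 25)π.
Divide by 2π: (9 + 25)/2 = 17.
By Parseval, this equals Σ |c_n|^2.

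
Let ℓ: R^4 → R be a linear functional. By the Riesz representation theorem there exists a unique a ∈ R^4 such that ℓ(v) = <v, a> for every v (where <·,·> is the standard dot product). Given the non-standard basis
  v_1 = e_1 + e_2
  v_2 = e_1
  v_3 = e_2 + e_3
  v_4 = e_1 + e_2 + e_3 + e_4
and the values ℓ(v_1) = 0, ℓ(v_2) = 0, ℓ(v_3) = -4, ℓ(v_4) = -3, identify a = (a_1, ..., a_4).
a = (0, 0, -4, 1)

Write a = (a_1, ..., a_4) in the standard basis. For each basis vector v_i, ℓ(v_i) = <v_i, a> is a linear equation in the a_j's. Collect the n equations into a matrix system V a = ℓ, where row i of V is v_i (expressed in the standard basis). Since V is invertible (lower-triangular with 1s on the diagonal, up to permutation), solve by back-substitution:
  V =
[[1, 1, 0, 0],
 [1, 0, 0, 0],
 [0, 1, 1, 0],
 [1, 1, 1, 1]]
  V a = (0, 0, -4, -3)
Solving gives a = (0, 0, -4, 1).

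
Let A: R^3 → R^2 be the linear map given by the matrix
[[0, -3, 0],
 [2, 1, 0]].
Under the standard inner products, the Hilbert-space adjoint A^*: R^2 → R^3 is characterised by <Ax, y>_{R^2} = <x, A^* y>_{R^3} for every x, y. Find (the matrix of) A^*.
A^* = A^T =
[[0, 2],
 [-3, 1],
 [0, 0]]

For real matrices with standard dot products, the defining identity <Ax, y> = <x, A^* y> gives (Ax)^T y = x^T (A^*) y, i.e. x^T A^T y = x^T (A^*) y. Since this holds for all x, y, we must have A^* = A^T. Therefore
A^* =
[[0, 2],
 [-3, 1],
 [0, 0]].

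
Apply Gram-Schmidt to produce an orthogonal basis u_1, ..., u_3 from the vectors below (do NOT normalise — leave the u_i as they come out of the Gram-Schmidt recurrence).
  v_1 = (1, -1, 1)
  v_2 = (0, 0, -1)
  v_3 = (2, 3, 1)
Orthogonal basis:
  u_1 = (1, -1, 1)
  u_2 = (1/3, -1/3, -2/3)
  u_3 = (5/2, 5/2, 0)

Apply the Gram-Schmidt recurrence
  u_1 = v_1
  u_i = v_i − Σ_{j<i} ((v_i · u_j) / (u_j · u_j)) · u_j.

Step by step this gives:
  u_1 = (1, -1, 1)
  u_2 = (1/3, -1/3, -2/3)
  u_3 = (5/2, 5/2, 0)

Orthogonality check:
  u_2 · u_1 = 0 (should be 0)
  u_3 · u_1 = 0 (should be 0)
  u_3 · u_2 = 0 (should be 0)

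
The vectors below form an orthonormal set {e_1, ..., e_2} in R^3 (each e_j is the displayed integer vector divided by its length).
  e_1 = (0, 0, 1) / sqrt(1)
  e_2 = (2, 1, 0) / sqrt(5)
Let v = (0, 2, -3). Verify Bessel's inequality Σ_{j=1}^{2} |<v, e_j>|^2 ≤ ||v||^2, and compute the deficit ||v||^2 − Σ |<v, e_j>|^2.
Σ |<v, e_j>|^2 = 49/5; ||v||^2 = 13; deficit = 16/5

Write each e_j = u_j / sqrt(<u_j, u_j>) where u_j is the displayed integer vector. Then <v, e_j> = <v, u_j> / sqrt(<u_j, u_j>), so |<v, e_j>|^2 = <v, u_j>^2 / <u_j, u_j>.
Coefficients: <v, e_1> = -3/sqrt(1), <v, e_2> = 2/sqrt(5).
Square and sum: Σ |<v, e_j>|^2 = 49/5.
Compute ||v||^2 = v·v = 13.
Deficit = 13 − 49/5 = 16/5 ≥ 0, confirming Bessel's inequality. (The deficit equals ||v − Σ <v,e_j> e_j||^2, the squared distance from v to span{e_j}.)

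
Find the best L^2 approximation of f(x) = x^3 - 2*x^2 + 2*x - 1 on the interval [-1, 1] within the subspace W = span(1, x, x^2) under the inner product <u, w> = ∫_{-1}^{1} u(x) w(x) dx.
g(x) = -2*x^2 + 13*x/5 - 1

The best approximation g ∈ W is the orthogonal projection of f onto W. Writing g = a_0 + a_1 x + a_2 x^2, the coefficients solve the normal equations G · a = b where
  G_{ij} = <φ_i, φ_j> and b_i = <f, φ_i>, with φ_0 = 1, φ_1 = x, φ_2 = x^2.
G =
  [2, 0, 2/3]
  [0, 2/3, 0]
  [2/3, 0, 2/5],
b = (-10/3, 26/15, -22/15).
Solving gives a_0 = -1, a_1 = 13/5, a_2 = -2, so
  g(x) = -2*x^2 + 13*x/5 - 1.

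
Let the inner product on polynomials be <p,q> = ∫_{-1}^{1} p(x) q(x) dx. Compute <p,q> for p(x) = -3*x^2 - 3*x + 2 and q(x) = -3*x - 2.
<p,q> = 2

Expand the product: p(x)·q(x) = 9*x^3 + 15*x^2 - 4.
∫_{-1}^{1} of each monomial x^k gives [2/(k+1) if k even, 0 if k odd]. Integrating term-by-term (or equivalently evaluating the antiderivative F(x) = 9*x^4/4 + 5*x^3 - 4*x at the endpoints):
  F(1) − F(−1) = 13/4 − (5/4) = 2.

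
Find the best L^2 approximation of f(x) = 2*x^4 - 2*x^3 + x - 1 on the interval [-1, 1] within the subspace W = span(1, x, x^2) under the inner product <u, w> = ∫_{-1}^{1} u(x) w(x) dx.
g(x) = 12*x^2/7 - x/5 - 41/35

The best approximation g ∈ W is the orthogonal projection of f onto W. Writing g = a_0 + a_1 x + a_2 x^2, the coefficients solve the normal equations G · a = b where
  G_{ij} = <φ_i, φ_j> and b_i = <f, φ_i>, with φ_0 = 1, φ_1 = x, φ_2 = x^2.
G =
  [2, 0, 2/3]
  [0, 2/3, 0]
  [2/3, 0, 2/5],
b = (-6/5, -2/15, -2/21).
Solving gives a_0 = -41/35, a_1 = -1/5, a_2 = 12/7, so
  g(x) = 12*x^2/7 - x/5 - 41/35.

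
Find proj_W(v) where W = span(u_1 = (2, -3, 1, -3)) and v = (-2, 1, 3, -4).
proj_W(v) = (16/23, -24/23, 8/23, -24/23)

Set up U = [u_1 | ... | u_1] ∈ R^(4×1). The projector onto W = col(U) is P = U (U^T U)^(-1) U^T.
Compute U^T U =
  [23],
and U^T v = (8).
Solve U^T U · c = U^T v for the coefficients: c = (8/23). The projection is proj_W(v) = U c.
Check: (v - proj_W(v)) · u_1 = 0  (should be 0).
Result: proj_W(v) = (16/23, -24/23, 8/23, -24/23).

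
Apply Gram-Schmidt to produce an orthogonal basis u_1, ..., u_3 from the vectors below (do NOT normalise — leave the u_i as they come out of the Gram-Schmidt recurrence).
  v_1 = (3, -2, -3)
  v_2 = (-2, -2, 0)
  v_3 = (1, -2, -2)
Orthogonal basis:
  u_1 = (3, -2, -3)
  u_2 = (-19/11, -24/11, -3/11)
  u_3 = (-3/43, 3/43, -5/43)

Apply the Gram-Schmidt recurrence
  u_1 = v_1
  u_i = v_i − Σ_{j<i} ((v_i · u_j) / (u_j · u_j)) · u_j.

Step by step this gives:
  u_1 = (3, -2, -3)
  u_2 = (-19/11, -24/11, -3/11)
  u_3 = (-3/43, 3/43, -5/43)

Orthogonality check:
  u_2 · u_1 = 0 (should be 0)
  u_3 · u_1 = 0 (should be 0)
  u_3 · u_2 = 0 (should be 0)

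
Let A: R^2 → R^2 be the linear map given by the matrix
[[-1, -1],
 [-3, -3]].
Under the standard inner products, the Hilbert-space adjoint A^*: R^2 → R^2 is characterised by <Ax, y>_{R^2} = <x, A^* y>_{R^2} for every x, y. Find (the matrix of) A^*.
A^* = A^T =
[[-1, -3],
 [-1, -3]]

For real matrices with standard dot products, the defining identity <Ax, y> = <x, A^* y> gives (Ax)^T y = x^T (A^*) y, i.e. x^T A^T y = x^T (A^*) y. Since this holds for all x, y, we must have A^* = A^T. Therefore
A^* =
[[-1, -3],
 [-1, -3]].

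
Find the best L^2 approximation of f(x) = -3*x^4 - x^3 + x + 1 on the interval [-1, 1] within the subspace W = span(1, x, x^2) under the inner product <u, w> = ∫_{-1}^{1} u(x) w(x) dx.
g(x) = -18*x^2/7 + 2*x/5 + 44/35

The best approximation g ∈ W is the orthogonal projection of f onto W. Writing g = a_0 + a_1 x + a_2 x^2, the coefficients solve the normal equations G · a = b where
  G_{ij} = <φ_i, φ_j> and b_i = <f, φ_i>, with φ_0 = 1, φ_1 = x, φ_2 = x^2.
G =
  [2, 0, 2/3]
  [0, 2/3, 0]
  [2/3, 0, 2/5],
b = (4/5, 4/15, -4/21).
Solving gives a_0 = 44/35, a_1 = 2/5, a_2 = -18/7, so
  g(x) = -18*x^2/7 + 2*x/5 + 44/35.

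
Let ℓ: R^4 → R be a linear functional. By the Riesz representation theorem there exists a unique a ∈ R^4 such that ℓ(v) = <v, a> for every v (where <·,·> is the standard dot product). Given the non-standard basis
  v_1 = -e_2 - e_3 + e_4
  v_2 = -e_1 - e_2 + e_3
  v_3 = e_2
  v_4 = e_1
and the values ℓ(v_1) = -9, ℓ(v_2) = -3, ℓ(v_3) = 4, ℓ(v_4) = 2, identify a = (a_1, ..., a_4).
a = (2, 4, 3, -2)

Write a = (a_1, ..., a_4) in the standard basis. For each basis vector v_i, ℓ(v_i) = <v_i, a> is a linear equation in the a_j's. Collect the n equations into a matrix system V a = ℓ, where row i of V is v_i (expressed in the standard basis). Since V is invertible (lower-triangular with 1s on the diagonal, up to permutation), solve by back-substitution:
  V =
[[0, -1, -1, 1],
 [-1, -1, 1, 0],
 [0, 1, 0, 0],
 [1, 0, 0, 0]]
  V a = (-9, -3, 4, 2)
Solving gives a = (2, 4, 3, -2).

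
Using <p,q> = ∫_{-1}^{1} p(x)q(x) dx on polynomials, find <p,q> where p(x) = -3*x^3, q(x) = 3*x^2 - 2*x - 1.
<p,q> = 12/5

Expand the product: p(x)·q(x) = -9*x^5 + 6*x^4 + 3*x^3.
∫_{-1}^{1} of each monomial x^k gives [2/(k+1) if k even, 0 if k odd]. Integrating term-by-term (or equivalently evaluating the antiderivative F(x) = -3*x^6/2 + 6*x^5/5 + 3*x^4/4 at the endpoints):
  F(1) − F(−1) = 9/20 − (-39/20) = 12/5.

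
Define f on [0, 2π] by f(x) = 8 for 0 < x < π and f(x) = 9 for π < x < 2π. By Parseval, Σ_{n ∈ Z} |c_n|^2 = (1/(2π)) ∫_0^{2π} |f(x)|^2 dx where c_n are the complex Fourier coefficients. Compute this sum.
Σ |c_n|^2 = 145/2

Parseval equates the L^2 energy of f (normalised by 1/(2π)) with the ℓ^2 sum of its Fourier coefficients: (1/(2π)) ∫_0^{2π} |f|^2 = Σ |c_n|^2.
Compute the left side: (1/(2π)) [∫_0^π 8^2 dx + ∫_π^{2π} 9^2 dx] = (1/(2π)) · (64π + 81π) = (64 + 81)/2 = 145/2.
So Σ_{n ∈ Z} |c_n|^2 = 145/2.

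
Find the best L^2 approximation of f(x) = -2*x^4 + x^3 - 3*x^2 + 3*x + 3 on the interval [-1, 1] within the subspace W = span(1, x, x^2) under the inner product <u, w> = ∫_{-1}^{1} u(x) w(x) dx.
g(x) = -33*x^2/7 + 18*x/5 + 111/35

The best approximation g ∈ W is the orthogonal projection of f onto W. Writing g = a_0 + a_1 x + a_2 x^2, the coefficients solve the normal equations G · a = b where
  G_{ij} = <φ_i, φ_j> and b_i = <f, φ_i>, with φ_0 = 1, φ_1 = x, φ_2 = x^2.
G =
  [2, 0, 2/3]
  [0, 2/3, 0]
  [2/3, 0, 2/5],
b = (16/5, 12/5, 8/35).
Solving gives a_0 = 111/35, a_1 = 18/5, a_2 = -33/7, so
  g(x) = -33*x^2/7 + 18*x/5 + 111/35.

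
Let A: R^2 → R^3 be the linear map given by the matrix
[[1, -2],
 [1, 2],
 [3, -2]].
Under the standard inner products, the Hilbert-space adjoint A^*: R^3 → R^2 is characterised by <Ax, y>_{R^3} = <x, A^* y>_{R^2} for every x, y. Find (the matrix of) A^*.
A^* = A^T =
[[1, 1, 3],
 [-2, 2, -2]]

For real matrices with standard dot products, the defining identity <Ax, y> = <x, A^* y> gives (Ax)^T y = x^T (A^*) y, i.e. x^T A^T y = x^T (A^*) y. Since this holds for all x, y, we must have A^* = A^T. Therefore
A^* =
[[1, 1, 3],
 [-2, 2, -2]].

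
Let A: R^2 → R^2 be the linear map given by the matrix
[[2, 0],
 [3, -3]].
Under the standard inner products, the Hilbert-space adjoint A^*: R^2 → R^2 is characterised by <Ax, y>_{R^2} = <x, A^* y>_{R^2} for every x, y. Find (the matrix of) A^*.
A^* = A^T =
[[2, 3],
 [0, -3]]

For real matrices with standard dot products, the defining identity <Ax, y> = <x, A^* y> gives (Ax)^T y = x^T (A^*) y, i.e. x^T A^T y = x^T (A^*) y. Since this holds for all x, y, we must have A^* = A^T. Therefore
A^* =
[[2, 3],
 [0, -3]].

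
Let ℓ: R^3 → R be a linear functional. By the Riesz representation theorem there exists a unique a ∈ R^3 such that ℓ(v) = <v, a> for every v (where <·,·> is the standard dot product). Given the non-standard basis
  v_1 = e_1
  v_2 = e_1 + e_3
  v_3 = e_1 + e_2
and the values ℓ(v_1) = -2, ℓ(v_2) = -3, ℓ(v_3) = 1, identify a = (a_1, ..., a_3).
a = (-2, 3, -1)

Write a = (a_1, ..., a_3) in the standard basis. For each basis vector v_i, ℓ(v_i) = <v_i, a> is a linear equation in the a_j's. Collect the n equations into a matrix system V a = ℓ, where row i of V is v_i (expressed in the standard basis). Since V is invertible (lower-triangular with 1s on the diagonal, up to permutation), solve by back-substitution:
  V =
[[1, 0, 0],
 [1, 0, 1],
 [1, 1, 0]]
  V a = (-2, -3, 1)
Solving gives a = (-2, 3, -1).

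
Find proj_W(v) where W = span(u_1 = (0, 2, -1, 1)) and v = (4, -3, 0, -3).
proj_W(v) = (0, -3, 3/2, -3/2)

Set up U = [u_1 | ... | u_1] ∈ R^(4×1). The projector onto W = col(U) is P = U (U^T U)^(-1) U^T.
Compute U^T U =
  [6],
and U^T v = (-9).
Solve U^T U · c = U^T v for the coefficients: c = (-3/2). The projection is proj_W(v) = U c.
Check: (v - proj_W(v)) · u_1 = 0  (should be 0).
Result: proj_W(v) = (0, -3, 3/2, -3/2).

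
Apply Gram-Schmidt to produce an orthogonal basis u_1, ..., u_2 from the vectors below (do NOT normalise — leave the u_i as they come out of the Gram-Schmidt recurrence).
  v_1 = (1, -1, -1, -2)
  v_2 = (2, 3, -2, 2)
Orthogonal basis:
  u_1 = (1, -1, -1, -2)
  u_2 = (17/7, 18/7, -17/7, 8/7)

Apply the Gram-Schmidt recurrence
  u_1 = v_1
  u_i = v_i − Σ_{j<i} ((v_i · u_j) / (u_j · u_j)) · u_j.

Step by step this gives:
  u_1 = (1, -1, -1, -2)
  u_2 = (17/7, 18/7, -17/7, 8/7)

Orthogonality check:
  u_2 · u_1 = 0 (should be 0)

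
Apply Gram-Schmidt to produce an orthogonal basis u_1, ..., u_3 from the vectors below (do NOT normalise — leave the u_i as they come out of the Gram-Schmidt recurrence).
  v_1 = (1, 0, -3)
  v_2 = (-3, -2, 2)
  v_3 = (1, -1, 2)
Orthogonal basis:
  u_1 = (1, 0, -3)
  u_2 = (-21/10, -2, -7/10)
  u_3 = (102/89, -119/89, 34/89)

Apply the Gram-Schmidt recurrence
  u_1 = v_1
  u_i = v_i − Σ_{j<i} ((v_i · u_j) / (u_j · u_j)) · u_j.

Step by step this gives:
  u_1 = (1, 0, -3)
  u_2 = (-21/10, -2, -7/10)
  u_3 = (102/89, -119/89, 34/89)

Orthogonality check:
  u_2 · u_1 = 0 (should be 0)
  u_3 · u_1 = 0 (should be 0)
  u_3 · u_2 = 0 (should be 0)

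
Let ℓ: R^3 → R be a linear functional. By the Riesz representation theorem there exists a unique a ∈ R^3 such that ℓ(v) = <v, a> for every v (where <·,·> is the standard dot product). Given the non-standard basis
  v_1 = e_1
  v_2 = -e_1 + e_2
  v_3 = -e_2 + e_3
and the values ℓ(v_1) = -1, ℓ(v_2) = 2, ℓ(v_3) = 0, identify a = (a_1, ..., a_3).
a = (-1, 1, 1)

Write a = (a_1, ..., a_3) in the standard basis. For each basis vector v_i, ℓ(v_i) = <v_i, a> is a linear equation in the a_j's. Collect the n equations into a matrix system V a = ℓ, where row i of V is v_i (expressed in the standard basis). Since V is invertible (lower-triangular with 1s on the diagonal, up to permutation), solve by back-substitution:
  V =
[[1, 0, 0],
 [-1, 1, 0],
 [0, -1, 1]]
  V a = (-1, 2, 0)
Solving gives a = (-1, 1, 1).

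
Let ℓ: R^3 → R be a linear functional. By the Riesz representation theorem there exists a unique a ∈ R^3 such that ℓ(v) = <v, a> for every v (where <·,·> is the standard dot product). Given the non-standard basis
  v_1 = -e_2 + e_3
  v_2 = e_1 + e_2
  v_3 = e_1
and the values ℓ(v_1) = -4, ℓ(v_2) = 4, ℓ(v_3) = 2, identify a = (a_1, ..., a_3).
a = (2, 2, -2)

Write a = (a_1, ..., a_3) in the standard basis. For each basis vector v_i, ℓ(v_i) = <v_i, a> is a linear equation in the a_j's. Collect the n equations into a matrix system V a = ℓ, where row i of V is v_i (expressed in the standard basis). Since V is invertible (lower-triangular with 1s on the diagonal, up to permutation), solve by back-substitution:
  V =
[[0, -1, 1],
 [1, 1, 0],
 [1, 0, 0]]
  V a = (-4, 4, 2)
Solving gives a = (2, 2, -2).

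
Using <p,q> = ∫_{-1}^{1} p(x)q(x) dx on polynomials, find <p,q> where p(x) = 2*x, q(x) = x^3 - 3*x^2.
<p,q> = 4/5

Expand the product: p(x)·q(x) = 2*x^4 - 6*x^3.
∫_{-1}^{1} of each monomial x^k gives [2/(k+1) if k even, 0 if k odd]. Integrating term-by-term (or equivalently evaluating the antiderivative F(x) = 2*x^5/5 - 3*x^4/2 at the endpoints):
  F(1) − F(−1) = -11/10 − (-19/10) = 4/5.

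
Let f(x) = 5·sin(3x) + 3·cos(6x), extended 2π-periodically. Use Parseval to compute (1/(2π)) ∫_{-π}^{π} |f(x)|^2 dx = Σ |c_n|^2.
Σ |c_n|^2 = 17

Expand |f|^2 and use orthogonality of {sin(nx), cos(mx)} on [-π, π]:
  ∫_{-π}^{π} sin(nx)^2 dx = π, ∫ cos(mx)^2 dx = π, and cross terms integrate to 0.
So ∫_{-π}^{π} f(x)^2 dx = 5^2 · π + 3^2 · π = (25 + 9)π.
Divide by 2π: (25 + 9)/2 = 17.
By Parseval, this equals Σ |c_n|^2.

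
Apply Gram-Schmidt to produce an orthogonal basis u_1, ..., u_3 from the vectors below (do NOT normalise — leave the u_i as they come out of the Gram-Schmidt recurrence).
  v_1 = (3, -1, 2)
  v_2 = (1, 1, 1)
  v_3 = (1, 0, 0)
Orthogonal basis:
  u_1 = (3, -1, 2)
  u_2 = (1/7, 9/7, 3/7)
  u_3 = (9/26, 3/26, -6/13)

Apply the Gram-Schmidt recurrence
  u_1 = v_1
  u_i = v_i − Σ_{j<i} ((v_i · u_j) / (u_j · u_j)) · u_j.

Step by step this gives:
  u_1 = (3, -1, 2)
  u_2 = (1/7, 9/7, 3/7)
  u_3 = (9/26, 3/26, -6/13)

Orthogonality check:
  u_2 · u_1 = 0 (should be 0)
  u_3 · u_1 = 0 (should be 0)
  u_3 · u_2 = 0 (should be 0)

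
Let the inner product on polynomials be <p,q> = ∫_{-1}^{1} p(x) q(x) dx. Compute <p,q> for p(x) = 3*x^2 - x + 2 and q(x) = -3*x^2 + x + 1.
<p,q> = -34/15

Expand the product: p(x)·q(x) = -9*x^4 + 6*x^3 - 4*x^2 + x + 2.
∫_{-1}^{1} of each monomial x^k gives [2/(k+1) if k even, 0 if k odd]. Integrating term-by-term (or equivalently evaluating the antiderivative F(x) = -9*x^5/5 + 3*x^4/2 - 4*x^3/3 + x^2/2 + 2*x at the endpoints):
  F(1) − F(−1) = 13/15 − (47/15) = -34/15.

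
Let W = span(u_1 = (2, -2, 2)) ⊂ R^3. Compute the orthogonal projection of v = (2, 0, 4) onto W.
proj_W(v) = (2, -2, 2)

Set up U = [u_1 | ... | u_1] ∈ R^(3×1). The projector onto W = col(U) is P = U (U^T U)^(-1) U^T.
Compute U^T U =
  [12],
and U^T v = (12).
Solve U^T U · c = U^T v for the coefficients: c = (1). The projection is proj_W(v) = U c.
Check: (v - proj_W(v)) · u_1 = 0  (should be 0).
Result: proj_W(v) = (2, -2, 2).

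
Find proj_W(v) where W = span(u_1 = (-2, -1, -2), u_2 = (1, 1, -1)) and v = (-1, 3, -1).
proj_W(v) = (8/13, 11/13, -20/13)

Set up U = [u_1 | ... | u_2] ∈ R^(3×2). The projector onto W = col(U) is P = U (U^T U)^(-1) U^T.
Compute U^T U =
  [9, -1]
  [-1, 3],
and U^T v = (1, 3).
Solve U^T U · c = U^T v for the coefficients: c = (3/13, 14/13). The projection is proj_W(v) = U c.
Check: (v - proj_W(v)) · u_1 = 0  (should be 0).
Check: (v - proj_W(v)) · u_2 = 0  (should be 0).
Result: proj_W(v) = (8/13, 11/13, -20/13).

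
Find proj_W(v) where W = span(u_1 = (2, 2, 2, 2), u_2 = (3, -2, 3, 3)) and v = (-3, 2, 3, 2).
proj_W(v) = (2/3, 2, 2/3, 2/3)

Set up U = [u_1 | ... | u_2] ∈ R^(4×2). The projector onto W = col(U) is P = U (U^T U)^(-1) U^T.
Compute U^T U =
  [16, 14]
  [14, 31],
and U^T v = (8, 2).
Solve U^T U · c = U^T v for the coefficients: c = (11/15, -4/15). The projection is proj_W(v) = U c.
Check: (v - proj_W(v)) · u_1 = 0  (should be 0).
Check: (v - proj_W(v)) · u_2 = 0  (should be 0).
Result: proj_W(v) = (2/3, 2, 2/3, 2/3).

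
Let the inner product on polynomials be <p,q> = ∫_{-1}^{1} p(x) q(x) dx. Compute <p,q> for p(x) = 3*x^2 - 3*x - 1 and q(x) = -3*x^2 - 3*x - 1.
<p,q> = 22/5

Expand the product: p(x)·q(x) = -9*x^4 + 9*x^2 + 6*x + 1.
∫_{-1}^{1} of each monomial x^k gives [2/(k+1) if k even, 0 if k odd]. Integrating term-by-term (or equivalently evaluating the antiderivative F(x) = -9*x^5/5 + 3*x^3 + 3*x^2 + x at the endpoints):
  F(1) − F(−1) = 26/5 − (4/5) = 22/5.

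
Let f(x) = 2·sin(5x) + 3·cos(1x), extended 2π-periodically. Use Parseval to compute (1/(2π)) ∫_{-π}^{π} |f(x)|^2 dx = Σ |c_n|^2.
Σ |c_n|^2 = 13/2

Expand |f|^2 and use orthogonality of {sin(nx), cos(mx)} on [-π, π]:
  ∫_{-π}^{π} sin(nx)^2 dx = π, ∫ cos(mx)^2 dx = π, and cross terms integrate to 0.
So ∫_{-π}^{π} f(x)^2 dx = 2^2 · π + 3^2 · π = (4 + 9)π.
Divide by 2π: (4 + 9)/2 = 13/2.
By Parseval, this equals Σ |c_n|^2.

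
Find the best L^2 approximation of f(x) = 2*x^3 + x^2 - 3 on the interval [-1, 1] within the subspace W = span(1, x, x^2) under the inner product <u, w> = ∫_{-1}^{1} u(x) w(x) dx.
g(x) = x^2 + 6*x/5 - 3

The best approximation g ∈ W is the orthogonal projection of f onto W. Writing g = a_0 + a_1 x + a_2 x^2, the coefficients solve the normal equations G · a = b where
  G_{ij} = <φ_i, φ_j> and b_i = <f, φ_i>, with φ_0 = 1, φ_1 = x, φ_2 = x^2.
G =
  [2, 0, 2/3]
  [0, 2/3, 0]
  [2/3, 0, 2/5],
b = (-16/3, 4/5, -8/5).
Solving gives a_0 = -3, a_1 = 6/5, a_2 = 1, so
  g(x) = x^2 + 6*x/5 - 3.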